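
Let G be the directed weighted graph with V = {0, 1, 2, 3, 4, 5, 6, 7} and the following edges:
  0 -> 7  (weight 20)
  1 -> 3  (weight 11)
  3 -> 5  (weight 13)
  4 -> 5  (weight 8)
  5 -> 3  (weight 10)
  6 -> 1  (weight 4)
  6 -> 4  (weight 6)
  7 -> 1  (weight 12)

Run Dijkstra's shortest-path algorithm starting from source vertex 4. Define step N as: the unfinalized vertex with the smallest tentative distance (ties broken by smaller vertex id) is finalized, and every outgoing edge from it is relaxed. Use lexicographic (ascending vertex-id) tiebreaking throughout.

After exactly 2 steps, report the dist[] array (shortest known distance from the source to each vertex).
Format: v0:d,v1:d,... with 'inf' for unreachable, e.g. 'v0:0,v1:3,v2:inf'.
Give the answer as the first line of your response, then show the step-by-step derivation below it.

v0:inf,v1:inf,v2:inf,v3:18,v4:0,v5:8,v6:inf,v7:inf

step 1: dist = v0:inf,v1:inf,v2:inf,v3:inf,v4:0,v5:8,v6:inf,v7:inf
step 2: dist = v0:inf,v1:inf,v2:inf,v3:18,v4:0,v5:8,v6:inf,v7:inf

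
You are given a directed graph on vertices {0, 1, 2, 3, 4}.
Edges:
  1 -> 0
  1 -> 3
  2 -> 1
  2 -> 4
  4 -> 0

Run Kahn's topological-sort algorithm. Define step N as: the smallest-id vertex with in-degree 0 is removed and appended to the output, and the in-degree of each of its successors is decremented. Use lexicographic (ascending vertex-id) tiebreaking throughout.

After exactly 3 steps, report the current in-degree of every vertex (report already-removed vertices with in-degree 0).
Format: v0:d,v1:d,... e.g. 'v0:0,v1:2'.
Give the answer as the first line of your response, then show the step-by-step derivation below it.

v0:1,v1:0,v2:0,v3:0,v4:0

step 1: output 2; order=[2]; indeg=(2,0,0,1,0)
step 2: output 1; order=[2,1]; indeg=(1,0,0,0,0)
step 3: output 3; order=[2,1,3]; indeg=(1,0,0,0,0)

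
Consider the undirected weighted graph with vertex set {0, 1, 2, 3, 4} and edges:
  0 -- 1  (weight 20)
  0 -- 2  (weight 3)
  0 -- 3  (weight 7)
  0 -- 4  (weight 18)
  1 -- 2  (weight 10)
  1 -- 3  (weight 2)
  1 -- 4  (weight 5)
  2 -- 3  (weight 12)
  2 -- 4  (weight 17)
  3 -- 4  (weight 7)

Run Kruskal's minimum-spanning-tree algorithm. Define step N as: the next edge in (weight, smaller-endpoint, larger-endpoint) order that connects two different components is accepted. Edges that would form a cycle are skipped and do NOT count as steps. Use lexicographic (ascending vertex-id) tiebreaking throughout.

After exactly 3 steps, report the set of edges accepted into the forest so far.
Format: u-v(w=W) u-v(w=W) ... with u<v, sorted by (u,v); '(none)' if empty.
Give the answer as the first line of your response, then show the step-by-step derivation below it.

0-2(w=3) 1-3(w=2) 1-4(w=5)

step 1: add edge 1-3 (w=2); MST = {1-3(w=2)}
step 2: add edge 0-2 (w=3); MST = {0-2(w=3) 1-3(w=2)}
step 3: add edge 1-4 (w=5); MST = {0-2(w=3) 1-3(w=2) 1-4(w=5)}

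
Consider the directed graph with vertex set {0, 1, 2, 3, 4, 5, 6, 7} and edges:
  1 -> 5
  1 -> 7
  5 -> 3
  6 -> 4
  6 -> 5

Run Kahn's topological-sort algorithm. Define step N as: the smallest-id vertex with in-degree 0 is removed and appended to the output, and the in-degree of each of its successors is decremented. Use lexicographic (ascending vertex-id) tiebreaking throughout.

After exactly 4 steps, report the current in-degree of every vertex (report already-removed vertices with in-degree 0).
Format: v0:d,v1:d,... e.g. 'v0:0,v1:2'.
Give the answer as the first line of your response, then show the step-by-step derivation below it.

v0:0,v1:0,v2:0,v3:1,v4:0,v5:0,v6:0,v7:0

step 1: output 0; order=[0]; indeg=(0,0,0,1,1,2,0,1)
step 2: output 1; order=[0,1]; indeg=(0,0,0,1,1,1,0,0)
step 3: output 2; order=[0,1,2]; indeg=(0,0,0,1,1,1,0,0)
step 4: output 6; order=[0,1,2,6]; indeg=(0,0,0,1,0,0,0,0)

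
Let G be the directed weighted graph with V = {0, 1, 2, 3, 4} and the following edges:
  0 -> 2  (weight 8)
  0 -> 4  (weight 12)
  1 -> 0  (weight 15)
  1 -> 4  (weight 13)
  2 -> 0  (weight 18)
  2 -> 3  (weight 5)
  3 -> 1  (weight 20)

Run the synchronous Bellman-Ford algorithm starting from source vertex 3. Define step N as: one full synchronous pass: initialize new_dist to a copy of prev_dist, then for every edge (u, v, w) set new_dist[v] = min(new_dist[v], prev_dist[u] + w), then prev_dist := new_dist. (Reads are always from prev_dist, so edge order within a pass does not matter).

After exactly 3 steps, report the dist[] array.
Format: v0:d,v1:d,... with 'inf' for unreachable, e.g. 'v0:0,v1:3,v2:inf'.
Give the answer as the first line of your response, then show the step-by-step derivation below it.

v0:35,v1:20,v2:43,v3:0,v4:33

step 1: dist = v0:inf,v1:20,v2:inf,v3:0,v4:inf
step 2: dist = v0:35,v1:20,v2:inf,v3:0,v4:33
step 3: dist = v0:35,v1:20,v2:43,v3:0,v4:33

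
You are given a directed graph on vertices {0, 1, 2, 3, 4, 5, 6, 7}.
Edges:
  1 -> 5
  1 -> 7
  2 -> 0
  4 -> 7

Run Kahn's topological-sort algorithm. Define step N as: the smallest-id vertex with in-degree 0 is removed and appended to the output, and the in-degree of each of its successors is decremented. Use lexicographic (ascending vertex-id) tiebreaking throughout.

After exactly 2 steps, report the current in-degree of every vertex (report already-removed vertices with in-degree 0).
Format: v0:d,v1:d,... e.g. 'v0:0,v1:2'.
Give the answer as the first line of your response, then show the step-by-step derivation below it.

v0:0,v1:0,v2:0,v3:0,v4:0,v5:0,v6:0,v7:1

step 1: output 1; order=[1]; indeg=(1,0,0,0,0,0,0,1)
step 2: output 2; order=[1,2]; indeg=(0,0,0,0,0,0,0,1)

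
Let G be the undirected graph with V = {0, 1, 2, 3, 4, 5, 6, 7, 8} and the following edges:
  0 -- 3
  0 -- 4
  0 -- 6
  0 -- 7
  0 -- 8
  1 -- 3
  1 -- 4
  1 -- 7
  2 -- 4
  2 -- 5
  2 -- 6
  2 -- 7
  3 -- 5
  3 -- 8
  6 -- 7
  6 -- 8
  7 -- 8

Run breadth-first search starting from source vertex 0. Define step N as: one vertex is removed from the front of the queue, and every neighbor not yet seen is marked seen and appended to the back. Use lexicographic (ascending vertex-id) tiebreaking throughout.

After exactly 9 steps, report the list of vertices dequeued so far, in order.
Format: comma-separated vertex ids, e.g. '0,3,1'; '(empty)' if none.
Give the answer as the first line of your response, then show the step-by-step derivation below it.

0,3,4,6,7,8,1,5,2

step 1: dequeue 0; queue=[3,4,6,7,8]; order=0
step 2: dequeue 3; queue=[4,6,7,8,1,5]; order=0,3
step 3: dequeue 4; queue=[6,7,8,1,5,2]; order=0,3,4
step 4: dequeue 6; queue=[7,8,1,5,2]; order=0,3,4,6
step 5: dequeue 7; queue=[8,1,5,2]; order=0,3,4,6,7
step 6: dequeue 8; queue=[1,5,2]; order=0,3,4,6,7,8
step 7: dequeue 1; queue=[5,2]; order=0,3,4,6,7,8,1
step 8: dequeue 5; queue=[2]; order=0,3,4,6,7,8,1,5
step 9: dequeue 2; queue=[(empty)]; order=0,3,4,6,7,8,1,5,2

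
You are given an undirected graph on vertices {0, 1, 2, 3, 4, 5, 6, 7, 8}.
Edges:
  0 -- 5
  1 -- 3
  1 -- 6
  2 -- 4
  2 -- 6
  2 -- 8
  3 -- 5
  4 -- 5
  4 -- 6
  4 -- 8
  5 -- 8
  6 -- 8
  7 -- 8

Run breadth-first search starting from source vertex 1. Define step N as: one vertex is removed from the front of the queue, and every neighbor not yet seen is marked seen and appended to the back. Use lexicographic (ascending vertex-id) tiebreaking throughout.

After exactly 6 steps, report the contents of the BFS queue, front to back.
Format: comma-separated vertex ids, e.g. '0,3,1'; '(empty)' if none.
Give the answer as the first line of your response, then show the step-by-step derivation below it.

8,0

step 1: dequeue 1; queue=[3,6]; order=1
step 2: dequeue 3; queue=[6,5]; order=1,3
step 3: dequeue 6; queue=[5,2,4,8]; order=1,3,6
step 4: dequeue 5; queue=[2,4,8,0]; order=1,3,6,5
step 5: dequeue 2; queue=[4,8,0]; order=1,3,6,5,2
step 6: dequeue 4; queue=[8,0]; order=1,3,6,5,2,4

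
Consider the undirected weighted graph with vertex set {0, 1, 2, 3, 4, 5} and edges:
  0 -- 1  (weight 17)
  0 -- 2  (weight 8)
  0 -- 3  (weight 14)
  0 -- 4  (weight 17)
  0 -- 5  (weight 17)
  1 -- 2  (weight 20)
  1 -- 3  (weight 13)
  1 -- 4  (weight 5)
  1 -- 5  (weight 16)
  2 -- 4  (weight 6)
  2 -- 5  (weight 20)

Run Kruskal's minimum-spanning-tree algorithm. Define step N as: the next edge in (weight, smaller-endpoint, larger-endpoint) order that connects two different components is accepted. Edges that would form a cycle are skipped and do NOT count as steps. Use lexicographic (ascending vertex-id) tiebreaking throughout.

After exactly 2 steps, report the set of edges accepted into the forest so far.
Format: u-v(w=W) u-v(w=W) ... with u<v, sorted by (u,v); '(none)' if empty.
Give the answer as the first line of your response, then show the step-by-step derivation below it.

1-4(w=5) 2-4(w=6)

step 1: add edge 1-4 (w=5); MST = {1-4(w=5)}
step 2: add edge 2-4 (w=6); MST = {1-4(w=5) 2-4(w=6)}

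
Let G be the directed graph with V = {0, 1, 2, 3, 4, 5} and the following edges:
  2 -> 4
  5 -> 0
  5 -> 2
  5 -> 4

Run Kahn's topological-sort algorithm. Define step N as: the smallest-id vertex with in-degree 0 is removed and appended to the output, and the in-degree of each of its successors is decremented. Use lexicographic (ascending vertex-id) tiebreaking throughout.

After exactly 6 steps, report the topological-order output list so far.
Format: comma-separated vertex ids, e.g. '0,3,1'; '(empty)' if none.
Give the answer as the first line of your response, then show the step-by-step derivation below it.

1,3,5,0,2,4

step 1: output 1; order=[1]; indeg=(1,0,1,0,2,0)
step 2: output 3; order=[1,3]; indeg=(1,0,1,0,2,0)
step 3: output 5; order=[1,3,5]; indeg=(0,0,0,0,1,0)
step 4: output 0; order=[1,3,5,0]; indeg=(0,0,0,0,1,0)
step 5: output 2; order=[1,3,5,0,2]; indeg=(0,0,0,0,0,0)
step 6: output 4; order=[1,3,5,0,2,4]; indeg=(0,0,0,0,0,0)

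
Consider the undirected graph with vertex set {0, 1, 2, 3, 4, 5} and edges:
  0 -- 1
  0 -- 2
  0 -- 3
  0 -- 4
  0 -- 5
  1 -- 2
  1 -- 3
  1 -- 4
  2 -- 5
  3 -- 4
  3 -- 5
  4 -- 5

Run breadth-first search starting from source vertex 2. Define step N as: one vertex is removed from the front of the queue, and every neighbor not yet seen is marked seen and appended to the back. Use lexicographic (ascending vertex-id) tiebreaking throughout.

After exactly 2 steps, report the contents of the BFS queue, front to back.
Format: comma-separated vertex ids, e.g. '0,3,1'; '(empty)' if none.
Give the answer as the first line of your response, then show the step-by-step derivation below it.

1,5,3,4

step 1: dequeue 2; queue=[0,1,5]; order=2
step 2: dequeue 0; queue=[1,5,3,4]; order=2,0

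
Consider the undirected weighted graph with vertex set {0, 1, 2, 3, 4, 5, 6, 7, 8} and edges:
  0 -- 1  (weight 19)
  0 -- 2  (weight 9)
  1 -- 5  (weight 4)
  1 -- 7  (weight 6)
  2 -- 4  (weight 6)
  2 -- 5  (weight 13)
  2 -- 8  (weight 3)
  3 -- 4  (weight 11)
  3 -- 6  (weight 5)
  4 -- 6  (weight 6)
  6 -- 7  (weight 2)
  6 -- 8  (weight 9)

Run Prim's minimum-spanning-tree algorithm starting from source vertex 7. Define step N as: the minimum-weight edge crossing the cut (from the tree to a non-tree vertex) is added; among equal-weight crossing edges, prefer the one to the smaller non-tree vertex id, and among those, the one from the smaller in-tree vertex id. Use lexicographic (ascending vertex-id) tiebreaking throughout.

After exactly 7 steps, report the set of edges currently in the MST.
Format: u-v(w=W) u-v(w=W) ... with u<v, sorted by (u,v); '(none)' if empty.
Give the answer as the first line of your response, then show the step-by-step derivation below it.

1-5(w=4) 1-7(w=6) 2-4(w=6) 2-8(w=3) 3-6(w=5) 4-6(w=6) 6-7(w=2)

step 1: add edge 6-7 (w=2); MST = {6-7(w=2)}
step 2: add edge 3-6 (w=5); MST = {3-6(w=5) 6-7(w=2)}
step 3: add edge 1-7 (w=6); MST = {1-7(w=6) 3-6(w=5) 6-7(w=2)}
step 4: add edge 1-5 (w=4); MST = {1-5(w=4) 1-7(w=6) 3-6(w=5) 6-7(w=2)}
step 5: add edge 4-6 (w=6); MST = {1-5(w=4) 1-7(w=6) 3-6(w=5) 4-6(w=6) 6-7(w=2)}
step 6: add edge 2-4 (w=6); MST = {1-5(w=4) 1-7(w=6) 2-4(w=6) 3-6(w=5) 4-6(w=6) 6-7(w=2)}
step 7: add edge 2-8 (w=3); MST = {1-5(w=4) 1-7(w=6) 2-4(w=6) 2-8(w=3) 3-6(w=5) 4-6(w=6) 6-7(w=2)}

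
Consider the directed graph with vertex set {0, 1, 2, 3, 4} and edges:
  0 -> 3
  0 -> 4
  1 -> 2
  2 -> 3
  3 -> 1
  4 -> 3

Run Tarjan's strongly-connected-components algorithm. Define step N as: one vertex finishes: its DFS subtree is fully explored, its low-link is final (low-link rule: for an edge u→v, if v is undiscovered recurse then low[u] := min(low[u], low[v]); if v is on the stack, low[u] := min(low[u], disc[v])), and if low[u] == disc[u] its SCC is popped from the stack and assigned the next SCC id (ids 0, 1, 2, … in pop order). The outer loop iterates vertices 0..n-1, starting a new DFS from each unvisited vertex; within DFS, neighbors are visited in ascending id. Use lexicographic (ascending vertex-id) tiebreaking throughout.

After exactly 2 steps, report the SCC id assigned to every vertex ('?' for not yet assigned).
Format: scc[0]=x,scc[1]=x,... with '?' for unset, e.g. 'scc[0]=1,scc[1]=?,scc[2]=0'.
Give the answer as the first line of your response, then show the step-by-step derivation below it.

scc[0]=?,scc[1]=?,scc[2]=?,scc[3]=?,scc[4]=?

step 1: low=(low[0]=0,low[1]=2,low[2]=1,low[3]=1,low[4]=?); scc=(scc[0]=?,scc[1]=?,scc[2]=?,scc[3]=?,scc[4]=?)
step 2: low=(low[0]=0,low[1]=1,low[2]=1,low[3]=1,low[4]=?); scc=(scc[0]=?,scc[1]=?,scc[2]=?,scc[3]=?,scc[4]=?)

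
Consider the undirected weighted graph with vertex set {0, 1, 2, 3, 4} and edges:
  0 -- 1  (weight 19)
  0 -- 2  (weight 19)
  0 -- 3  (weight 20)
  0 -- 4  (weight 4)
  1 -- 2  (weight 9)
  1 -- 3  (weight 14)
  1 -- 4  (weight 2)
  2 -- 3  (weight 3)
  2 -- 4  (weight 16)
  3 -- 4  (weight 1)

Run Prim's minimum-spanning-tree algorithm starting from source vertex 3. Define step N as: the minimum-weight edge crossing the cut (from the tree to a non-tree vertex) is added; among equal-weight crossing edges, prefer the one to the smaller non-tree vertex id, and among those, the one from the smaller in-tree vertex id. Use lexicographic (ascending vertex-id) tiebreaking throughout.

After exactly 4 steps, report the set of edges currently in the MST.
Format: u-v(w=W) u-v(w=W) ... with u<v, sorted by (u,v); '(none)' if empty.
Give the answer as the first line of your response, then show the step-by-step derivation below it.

0-4(w=4) 1-4(w=2) 2-3(w=3) 3-4(w=1)

step 1: add edge 3-4 (w=1); MST = {3-4(w=1)}
step 2: add edge 1-4 (w=2); MST = {1-4(w=2) 3-4(w=1)}
step 3: add edge 2-3 (w=3); MST = {1-4(w=2) 2-3(w=3) 3-4(w=1)}
step 4: add edge 0-4 (w=4); MST = {0-4(w=4) 1-4(w=2) 2-3(w=3) 3-4(w=1)}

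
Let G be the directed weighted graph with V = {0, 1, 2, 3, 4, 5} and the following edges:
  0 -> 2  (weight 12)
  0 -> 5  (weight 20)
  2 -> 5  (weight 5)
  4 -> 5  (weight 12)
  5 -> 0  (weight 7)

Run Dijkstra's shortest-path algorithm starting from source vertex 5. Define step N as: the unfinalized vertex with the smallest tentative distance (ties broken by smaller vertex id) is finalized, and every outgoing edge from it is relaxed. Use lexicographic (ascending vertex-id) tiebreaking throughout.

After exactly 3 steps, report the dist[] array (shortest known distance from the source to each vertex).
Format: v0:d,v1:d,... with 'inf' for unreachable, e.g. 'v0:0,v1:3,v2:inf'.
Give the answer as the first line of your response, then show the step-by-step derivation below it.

v0:7,v1:inf,v2:19,v3:inf,v4:inf,v5:0

step 1: dist = v0:7,v1:inf,v2:inf,v3:inf,v4:inf,v5:0
step 2: dist = v0:7,v1:inf,v2:19,v3:inf,v4:inf,v5:0
step 3: dist = v0:7,v1:inf,v2:19,v3:inf,v4:inf,v5:0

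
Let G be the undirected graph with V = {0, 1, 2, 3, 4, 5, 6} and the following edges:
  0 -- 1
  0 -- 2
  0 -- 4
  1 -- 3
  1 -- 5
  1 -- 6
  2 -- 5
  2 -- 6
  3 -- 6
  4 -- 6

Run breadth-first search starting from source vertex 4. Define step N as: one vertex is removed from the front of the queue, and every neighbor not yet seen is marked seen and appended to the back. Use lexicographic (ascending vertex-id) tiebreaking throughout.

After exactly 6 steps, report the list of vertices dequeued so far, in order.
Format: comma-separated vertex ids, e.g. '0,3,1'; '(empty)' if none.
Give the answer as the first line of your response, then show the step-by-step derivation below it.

4,0,6,1,2,3

step 1: dequeue 4; queue=[0,6]; order=4
step 2: dequeue 0; queue=[6,1,2]; order=4,0
step 3: dequeue 6; queue=[1,2,3]; order=4,0,6
step 4: dequeue 1; queue=[2,3,5]; order=4,0,6,1
step 5: dequeue 2; queue=[3,5]; order=4,0,6,1,2
step 6: dequeue 3; queue=[5]; order=4,0,6,1,2,3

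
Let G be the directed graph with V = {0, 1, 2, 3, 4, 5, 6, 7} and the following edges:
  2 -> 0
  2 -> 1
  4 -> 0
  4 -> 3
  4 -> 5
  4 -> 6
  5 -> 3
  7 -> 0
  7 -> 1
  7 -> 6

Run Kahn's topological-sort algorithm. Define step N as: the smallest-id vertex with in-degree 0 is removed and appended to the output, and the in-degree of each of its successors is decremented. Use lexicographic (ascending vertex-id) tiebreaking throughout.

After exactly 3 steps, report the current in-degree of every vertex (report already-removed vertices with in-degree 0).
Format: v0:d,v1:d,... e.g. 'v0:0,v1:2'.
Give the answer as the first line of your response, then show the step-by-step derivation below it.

v0:1,v1:1,v2:0,v3:0,v4:0,v5:0,v6:1,v7:0

step 1: output 2; order=[2]; indeg=(2,1,0,2,0,1,2,0)
step 2: output 4; order=[2,4]; indeg=(1,1,0,1,0,0,1,0)
step 3: output 5; order=[2,4,5]; indeg=(1,1,0,0,0,0,1,0)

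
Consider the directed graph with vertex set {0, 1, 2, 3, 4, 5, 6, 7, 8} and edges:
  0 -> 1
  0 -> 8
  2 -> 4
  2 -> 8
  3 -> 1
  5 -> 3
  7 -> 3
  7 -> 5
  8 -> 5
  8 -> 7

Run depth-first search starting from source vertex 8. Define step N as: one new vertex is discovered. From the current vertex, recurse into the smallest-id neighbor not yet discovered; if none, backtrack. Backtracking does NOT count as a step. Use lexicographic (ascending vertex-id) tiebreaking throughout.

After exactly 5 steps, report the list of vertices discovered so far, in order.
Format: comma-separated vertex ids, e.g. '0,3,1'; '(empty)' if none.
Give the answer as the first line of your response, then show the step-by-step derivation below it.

8,5,3,1,7

step 1: discover 8; path=8; order=8
step 2: discover 5; path=8>5; order=8,5
step 3: discover 3; path=8>5>3; order=8,5,3
step 4: discover 1; path=8>5>3>1; order=8,5,3,1
step 5: discover 7; path=8>7; order=8,5,3,1,7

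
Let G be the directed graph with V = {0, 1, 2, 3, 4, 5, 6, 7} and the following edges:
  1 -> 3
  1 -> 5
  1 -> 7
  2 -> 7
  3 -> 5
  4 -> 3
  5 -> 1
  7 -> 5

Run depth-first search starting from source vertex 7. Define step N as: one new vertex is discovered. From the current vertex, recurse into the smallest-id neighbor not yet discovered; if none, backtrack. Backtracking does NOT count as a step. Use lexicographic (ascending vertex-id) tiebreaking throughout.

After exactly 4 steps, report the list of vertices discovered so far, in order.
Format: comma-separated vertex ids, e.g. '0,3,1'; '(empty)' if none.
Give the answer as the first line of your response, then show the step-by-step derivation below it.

7,5,1,3

step 1: discover 7; path=7; order=7
step 2: discover 5; path=7>5; order=7,5
step 3: discover 1; path=7>5>1; order=7,5,1
step 4: discover 3; path=7>5>1>3; order=7,5,1,3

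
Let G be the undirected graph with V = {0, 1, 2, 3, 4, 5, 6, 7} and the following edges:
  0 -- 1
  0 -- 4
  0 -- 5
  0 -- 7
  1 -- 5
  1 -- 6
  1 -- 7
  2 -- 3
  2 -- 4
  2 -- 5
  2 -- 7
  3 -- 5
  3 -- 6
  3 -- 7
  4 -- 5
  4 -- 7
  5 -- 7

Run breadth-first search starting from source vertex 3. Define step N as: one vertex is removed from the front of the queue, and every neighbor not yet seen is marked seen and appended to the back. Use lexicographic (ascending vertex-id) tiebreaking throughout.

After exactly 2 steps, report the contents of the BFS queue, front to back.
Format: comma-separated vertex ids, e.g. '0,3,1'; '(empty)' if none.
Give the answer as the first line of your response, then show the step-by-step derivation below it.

5,6,7,4

step 1: dequeue 3; queue=[2,5,6,7]; order=3
step 2: dequeue 2; queue=[5,6,7,4]; order=3,2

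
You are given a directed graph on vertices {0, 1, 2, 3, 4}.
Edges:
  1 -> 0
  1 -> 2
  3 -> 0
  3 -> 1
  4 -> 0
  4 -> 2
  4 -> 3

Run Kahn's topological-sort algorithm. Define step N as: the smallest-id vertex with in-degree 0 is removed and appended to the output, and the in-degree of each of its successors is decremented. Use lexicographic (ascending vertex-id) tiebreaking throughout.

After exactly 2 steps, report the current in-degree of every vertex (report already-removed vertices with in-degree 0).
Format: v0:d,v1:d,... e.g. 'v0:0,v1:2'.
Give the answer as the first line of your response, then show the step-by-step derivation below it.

v0:1,v1:0,v2:1,v3:0,v4:0

step 1: output 4; order=[4]; indeg=(2,1,1,0,0)
step 2: output 3; order=[4,3]; indeg=(1,0,1,0,0)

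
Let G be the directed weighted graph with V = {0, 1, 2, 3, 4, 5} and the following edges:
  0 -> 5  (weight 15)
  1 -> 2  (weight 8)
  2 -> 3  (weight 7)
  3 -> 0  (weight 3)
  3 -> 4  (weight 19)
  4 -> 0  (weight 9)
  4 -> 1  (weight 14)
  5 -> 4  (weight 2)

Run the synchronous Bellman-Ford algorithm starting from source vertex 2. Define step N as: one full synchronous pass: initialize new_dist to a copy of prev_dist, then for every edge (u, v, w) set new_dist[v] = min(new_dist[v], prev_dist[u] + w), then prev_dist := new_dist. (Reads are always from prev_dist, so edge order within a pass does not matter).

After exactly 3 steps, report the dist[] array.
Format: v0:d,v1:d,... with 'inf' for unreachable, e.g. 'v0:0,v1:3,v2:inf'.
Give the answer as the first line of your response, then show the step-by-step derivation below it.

v0:10,v1:40,v2:0,v3:7,v4:26,v5:25

step 1: dist = v0:inf,v1:inf,v2:0,v3:7,v4:inf,v5:inf
step 2: dist = v0:10,v1:inf,v2:0,v3:7,v4:26,v5:inf
step 3: dist = v0:10,v1:40,v2:0,v3:7,v4:26,v5:25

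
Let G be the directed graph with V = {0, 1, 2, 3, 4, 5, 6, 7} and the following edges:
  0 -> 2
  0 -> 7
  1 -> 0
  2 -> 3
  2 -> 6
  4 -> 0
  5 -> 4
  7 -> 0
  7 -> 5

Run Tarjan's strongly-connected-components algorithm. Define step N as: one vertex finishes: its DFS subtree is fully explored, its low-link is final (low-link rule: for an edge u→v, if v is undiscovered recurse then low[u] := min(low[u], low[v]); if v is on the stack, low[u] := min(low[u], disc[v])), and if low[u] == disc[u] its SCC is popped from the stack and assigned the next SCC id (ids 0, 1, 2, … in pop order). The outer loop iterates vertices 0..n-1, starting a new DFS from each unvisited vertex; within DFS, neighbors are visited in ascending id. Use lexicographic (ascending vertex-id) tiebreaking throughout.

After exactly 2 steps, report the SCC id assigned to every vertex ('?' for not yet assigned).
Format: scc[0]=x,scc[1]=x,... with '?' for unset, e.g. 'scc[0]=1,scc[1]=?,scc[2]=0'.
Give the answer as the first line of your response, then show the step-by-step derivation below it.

scc[0]=?,scc[1]=?,scc[2]=?,scc[3]=0,scc[4]=?,scc[5]=?,scc[6]=1,scc[7]=?

step 1: low=(low[0]=0,low[1]=?,low[2]=1,low[3]=2,low[4]=?,low[5]=?,low[6]=?,low[7]=?); scc=(scc[0]=?,scc[1]=?,scc[2]=?,scc[3]=0,scc[4]=?,scc[5]=?,scc[6]=?,scc[7]=?)
step 2: low=(low[0]=0,low[1]=?,low[2]=1,low[3]=2,low[4]=?,low[5]=?,low[6]=3,low[7]=?); scc=(scc[0]=?,scc[1]=?,scc[2]=?,scc[3]=0,scc[4]=?,scc[5]=?,scc[6]=1,scc[7]=?)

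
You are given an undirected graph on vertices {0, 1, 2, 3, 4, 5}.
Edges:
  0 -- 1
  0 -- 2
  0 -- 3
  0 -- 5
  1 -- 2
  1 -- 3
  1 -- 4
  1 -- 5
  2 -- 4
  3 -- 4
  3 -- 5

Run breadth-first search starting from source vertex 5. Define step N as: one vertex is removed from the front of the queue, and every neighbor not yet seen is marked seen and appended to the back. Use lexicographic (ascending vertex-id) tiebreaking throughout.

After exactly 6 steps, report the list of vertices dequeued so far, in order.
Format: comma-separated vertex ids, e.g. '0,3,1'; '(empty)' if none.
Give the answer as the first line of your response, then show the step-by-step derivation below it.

5,0,1,3,2,4

step 1: dequeue 5; queue=[0,1,3]; order=5
step 2: dequeue 0; queue=[1,3,2]; order=5,0
step 3: dequeue 1; queue=[3,2,4]; order=5,0,1
step 4: dequeue 3; queue=[2,4]; order=5,0,1,3
step 5: dequeue 2; queue=[4]; order=5,0,1,3,2
step 6: dequeue 4; queue=[(empty)]; order=5,0,1,3,2,4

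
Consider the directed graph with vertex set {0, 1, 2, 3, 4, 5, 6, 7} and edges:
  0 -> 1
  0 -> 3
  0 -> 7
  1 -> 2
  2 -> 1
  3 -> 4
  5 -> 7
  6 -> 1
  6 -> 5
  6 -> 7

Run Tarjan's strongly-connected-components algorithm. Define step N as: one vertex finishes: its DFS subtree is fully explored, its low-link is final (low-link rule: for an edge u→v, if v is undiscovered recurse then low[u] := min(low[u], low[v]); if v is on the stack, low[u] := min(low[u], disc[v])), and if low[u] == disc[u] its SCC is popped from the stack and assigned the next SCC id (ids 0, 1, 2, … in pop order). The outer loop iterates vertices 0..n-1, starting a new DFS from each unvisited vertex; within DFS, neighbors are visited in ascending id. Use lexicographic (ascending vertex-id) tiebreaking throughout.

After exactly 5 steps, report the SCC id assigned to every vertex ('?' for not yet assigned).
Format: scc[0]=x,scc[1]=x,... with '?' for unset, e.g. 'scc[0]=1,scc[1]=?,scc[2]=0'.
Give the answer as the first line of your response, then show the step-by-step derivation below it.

scc[0]=?,scc[1]=0,scc[2]=0,scc[3]=2,scc[4]=1,scc[5]=?,scc[6]=?,scc[7]=3

step 1: low=(low[0]=0,low[1]=1,low[2]=1,low[3]=?,low[4]=?,low[5]=?,low[6]=?,low[7]=?); scc=(scc[0]=?,scc[1]=?,scc[2]=?,scc[3]=?,scc[4]=?,scc[5]=?,scc[6]=?,scc[7]=?)
step 2: low=(low[0]=0,low[1]=1,low[2]=1,low[3]=?,low[4]=?,low[5]=?,low[6]=?,low[7]=?); scc=(scc[0]=?,scc[1]=0,scc[2]=0,scc[3]=?,scc[4]=?,scc[5]=?,scc[6]=?,scc[7]=?)
step 3: low=(low[0]=0,low[1]=1,low[2]=1,low[3]=3,low[4]=4,low[5]=?,low[6]=?,low[7]=?); scc=(scc[0]=?,scc[1]=0,scc[2]=0,scc[3]=?,scc[4]=1,scc[5]=?,scc[6]=?,scc[7]=?)
step 4: low=(low[0]=0,low[1]=1,low[2]=1,low[3]=3,low[4]=4,low[5]=?,low[6]=?,low[7]=?); scc=(scc[0]=?,scc[1]=0,scc[2]=0,scc[3]=2,scc[4]=1,scc[5]=?,scc[6]=?,scc[7]=?)
step 5: low=(low[0]=0,low[1]=1,low[2]=1,low[3]=3,low[4]=4,low[5]=?,low[6]=?,low[7]=5); scc=(scc[0]=?,scc[1]=0,scc[2]=0,scc[3]=2,scc[4]=1,scc[5]=?,scc[6]=?,scc[7]=3)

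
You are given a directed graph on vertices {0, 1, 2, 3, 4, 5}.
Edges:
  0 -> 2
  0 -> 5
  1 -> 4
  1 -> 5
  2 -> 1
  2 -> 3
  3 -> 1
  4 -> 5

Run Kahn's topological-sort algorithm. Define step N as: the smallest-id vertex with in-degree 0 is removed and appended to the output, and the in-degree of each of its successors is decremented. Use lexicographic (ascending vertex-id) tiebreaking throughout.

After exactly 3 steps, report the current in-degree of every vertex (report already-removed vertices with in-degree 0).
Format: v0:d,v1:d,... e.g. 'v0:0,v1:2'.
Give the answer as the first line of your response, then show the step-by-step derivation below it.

v0:0,v1:0,v2:0,v3:0,v4:1,v5:2

step 1: output 0; order=[0]; indeg=(0,2,0,1,1,2)
step 2: output 2; order=[0,2]; indeg=(0,1,0,0,1,2)
step 3: output 3; order=[0,2,3]; indeg=(0,0,0,0,1,2)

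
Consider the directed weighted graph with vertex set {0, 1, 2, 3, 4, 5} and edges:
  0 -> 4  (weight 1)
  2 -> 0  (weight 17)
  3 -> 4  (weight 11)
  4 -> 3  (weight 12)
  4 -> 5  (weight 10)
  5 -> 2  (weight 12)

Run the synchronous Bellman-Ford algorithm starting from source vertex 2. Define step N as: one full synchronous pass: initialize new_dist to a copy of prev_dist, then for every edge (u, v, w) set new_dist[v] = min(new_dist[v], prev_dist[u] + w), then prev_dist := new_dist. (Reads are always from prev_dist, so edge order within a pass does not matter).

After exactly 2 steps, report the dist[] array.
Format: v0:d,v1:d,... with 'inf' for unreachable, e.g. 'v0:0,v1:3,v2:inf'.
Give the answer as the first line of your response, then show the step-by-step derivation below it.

v0:17,v1:inf,v2:0,v3:inf,v4:18,v5:inf

step 1: dist = v0:17,v1:inf,v2:0,v3:inf,v4:inf,v5:inf
step 2: dist = v0:17,v1:inf,v2:0,v3:inf,v4:18,v5:inf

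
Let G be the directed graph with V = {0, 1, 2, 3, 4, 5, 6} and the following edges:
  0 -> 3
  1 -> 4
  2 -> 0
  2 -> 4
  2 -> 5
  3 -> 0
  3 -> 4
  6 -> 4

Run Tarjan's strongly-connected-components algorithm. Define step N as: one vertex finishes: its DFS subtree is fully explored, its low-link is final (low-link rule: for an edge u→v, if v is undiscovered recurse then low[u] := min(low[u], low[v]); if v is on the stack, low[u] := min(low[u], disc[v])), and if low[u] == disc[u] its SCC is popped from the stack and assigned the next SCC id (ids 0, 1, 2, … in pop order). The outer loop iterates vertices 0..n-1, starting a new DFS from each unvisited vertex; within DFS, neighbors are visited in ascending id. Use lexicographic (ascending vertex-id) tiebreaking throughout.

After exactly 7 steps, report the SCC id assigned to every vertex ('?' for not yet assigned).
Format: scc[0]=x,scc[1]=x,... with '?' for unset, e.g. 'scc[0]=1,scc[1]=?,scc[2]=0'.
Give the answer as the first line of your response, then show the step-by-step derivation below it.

scc[0]=1,scc[1]=2,scc[2]=4,scc[3]=1,scc[4]=0,scc[5]=3,scc[6]=5

step 1: low=(low[0]=0,low[1]=?,low[2]=?,low[3]=0,low[4]=2,low[5]=?,low[6]=?); scc=(scc[0]=?,scc[1]=?,scc[2]=?,scc[3]=?,scc[4]=0,scc[5]=?,scc[6]=?)
step 2: low=(low[0]=0,low[1]=?,low[2]=?,low[3]=0,low[4]=2,low[5]=?,low[6]=?); scc=(scc[0]=?,scc[1]=?,scc[2]=?,scc[3]=?,scc[4]=0,scc[5]=?,scc[6]=?)
step 3: low=(low[0]=0,low[1]=?,low[2]=?,low[3]=0,low[4]=2,low[5]=?,low[6]=?); scc=(scc[0]=1,scc[1]=?,scc[2]=?,scc[3]=1,scc[4]=0,scc[5]=?,scc[6]=?)
step 4: low=(low[0]=0,low[1]=3,low[2]=?,low[3]=0,low[4]=2,low[5]=?,low[6]=?); scc=(scc[0]=1,scc[1]=2,scc[2]=?,scc[3]=1,scc[4]=0,scc[5]=?,scc[6]=?)
step 5: low=(low[0]=0,low[1]=3,low[2]=4,low[3]=0,low[4]=2,low[5]=5,low[6]=?); scc=(scc[0]=1,scc[1]=2,scc[2]=?,scc[3]=1,scc[4]=0,scc[5]=3,scc[6]=?)
step 6: low=(low[0]=0,low[1]=3,low[2]=4,low[3]=0,low[4]=2,low[5]=5,low[6]=?); scc=(scc[0]=1,scc[1]=2,scc[2]=4,scc[3]=1,scc[4]=0,scc[5]=3,scc[6]=?)
step 7: low=(low[0]=0,low[1]=3,low[2]=4,low[3]=0,low[4]=2,low[5]=5,low[6]=6); scc=(scc[0]=1,scc[1]=2,scc[2]=4,scc[3]=1,scc[4]=0,scc[5]=3,scc[6]=5)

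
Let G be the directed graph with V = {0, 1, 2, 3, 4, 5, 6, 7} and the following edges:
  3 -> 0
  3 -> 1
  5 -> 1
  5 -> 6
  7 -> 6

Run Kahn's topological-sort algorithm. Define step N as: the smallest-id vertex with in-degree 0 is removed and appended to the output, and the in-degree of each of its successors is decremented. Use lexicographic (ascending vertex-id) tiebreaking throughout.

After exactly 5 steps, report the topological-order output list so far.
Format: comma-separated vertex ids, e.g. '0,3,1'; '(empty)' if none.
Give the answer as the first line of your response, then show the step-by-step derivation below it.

2,3,0,4,5

step 1: output 2; order=[2]; indeg=(1,2,0,0,0,0,2,0)
step 2: output 3; order=[2,3]; indeg=(0,1,0,0,0,0,2,0)
step 3: output 0; order=[2,3,0]; indeg=(0,1,0,0,0,0,2,0)
step 4: output 4; order=[2,3,0,4]; indeg=(0,1,0,0,0,0,2,0)
step 5: output 5; order=[2,3,0,4,5]; indeg=(0,0,0,0,0,0,1,0)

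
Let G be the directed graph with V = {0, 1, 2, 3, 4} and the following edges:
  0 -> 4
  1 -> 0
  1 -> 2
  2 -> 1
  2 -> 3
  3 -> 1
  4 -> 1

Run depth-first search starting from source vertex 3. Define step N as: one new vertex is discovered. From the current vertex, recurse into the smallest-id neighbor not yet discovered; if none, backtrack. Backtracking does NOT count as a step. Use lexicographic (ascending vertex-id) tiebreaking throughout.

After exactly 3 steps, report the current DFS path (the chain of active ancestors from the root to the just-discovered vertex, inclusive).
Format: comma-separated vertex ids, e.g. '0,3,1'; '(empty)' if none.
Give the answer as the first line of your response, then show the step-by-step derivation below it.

3,1,0

step 1: discover 3; path=3; order=3
step 2: discover 1; path=3>1; order=3,1
step 3: discover 0; path=3>1>0; order=3,1,0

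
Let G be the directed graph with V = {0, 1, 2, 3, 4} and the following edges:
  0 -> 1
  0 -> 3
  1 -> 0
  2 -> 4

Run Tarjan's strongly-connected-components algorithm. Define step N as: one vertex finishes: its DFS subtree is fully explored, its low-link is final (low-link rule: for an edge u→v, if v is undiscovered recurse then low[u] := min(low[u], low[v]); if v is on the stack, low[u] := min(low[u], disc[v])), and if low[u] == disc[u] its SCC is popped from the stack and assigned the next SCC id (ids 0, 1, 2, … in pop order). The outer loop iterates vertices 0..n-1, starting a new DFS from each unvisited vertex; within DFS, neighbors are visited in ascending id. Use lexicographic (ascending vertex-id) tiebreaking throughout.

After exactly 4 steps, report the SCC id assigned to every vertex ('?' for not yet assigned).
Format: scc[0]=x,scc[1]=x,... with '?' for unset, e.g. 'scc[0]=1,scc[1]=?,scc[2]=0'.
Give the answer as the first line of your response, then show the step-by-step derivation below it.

scc[0]=1,scc[1]=1,scc[2]=?,scc[3]=0,scc[4]=2

step 1: low=(low[0]=0,low[1]=0,low[2]=?,low[3]=?,low[4]=?); scc=(scc[0]=?,scc[1]=?,scc[2]=?,scc[3]=?,scc[4]=?)
step 2: low=(low[0]=0,low[1]=0,low[2]=?,low[3]=2,low[4]=?); scc=(scc[0]=?,scc[1]=?,scc[2]=?,scc[3]=0,scc[4]=?)
step 3: low=(low[0]=0,low[1]=0,low[2]=?,low[3]=2,low[4]=?); scc=(scc[0]=1,scc[1]=1,scc[2]=?,scc[3]=0,scc[4]=?)
step 4: low=(low[0]=0,low[1]=0,low[2]=3,low[3]=2,low[4]=4); scc=(scc[0]=1,scc[1]=1,scc[2]=?,scc[3]=0,scc[4]=2)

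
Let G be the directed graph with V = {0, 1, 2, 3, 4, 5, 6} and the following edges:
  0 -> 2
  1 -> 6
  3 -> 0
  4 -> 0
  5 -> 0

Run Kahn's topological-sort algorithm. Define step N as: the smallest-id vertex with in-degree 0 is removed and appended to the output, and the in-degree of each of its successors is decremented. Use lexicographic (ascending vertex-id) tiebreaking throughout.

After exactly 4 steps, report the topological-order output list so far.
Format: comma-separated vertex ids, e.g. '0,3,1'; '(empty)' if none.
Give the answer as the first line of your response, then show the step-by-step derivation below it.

1,3,4,5

step 1: output 1; order=[1]; indeg=(3,0,1,0,0,0,0)
step 2: output 3; order=[1,3]; indeg=(2,0,1,0,0,0,0)
step 3: output 4; order=[1,3,4]; indeg=(1,0,1,0,0,0,0)
step 4: output 5; order=[1,3,4,5]; indeg=(0,0,1,0,0,0,0)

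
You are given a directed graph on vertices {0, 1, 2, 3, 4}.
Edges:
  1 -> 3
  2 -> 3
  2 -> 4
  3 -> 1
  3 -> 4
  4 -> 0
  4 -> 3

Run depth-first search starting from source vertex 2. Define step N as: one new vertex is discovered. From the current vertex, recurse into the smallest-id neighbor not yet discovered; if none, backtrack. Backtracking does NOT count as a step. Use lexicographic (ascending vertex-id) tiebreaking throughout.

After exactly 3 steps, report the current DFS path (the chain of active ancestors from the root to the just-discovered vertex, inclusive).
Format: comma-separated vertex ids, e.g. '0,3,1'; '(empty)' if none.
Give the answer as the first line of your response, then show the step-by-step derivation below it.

2,3,1

step 1: discover 2; path=2; order=2
step 2: discover 3; path=2>3; order=2,3
step 3: discover 1; path=2>3>1; order=2,3,1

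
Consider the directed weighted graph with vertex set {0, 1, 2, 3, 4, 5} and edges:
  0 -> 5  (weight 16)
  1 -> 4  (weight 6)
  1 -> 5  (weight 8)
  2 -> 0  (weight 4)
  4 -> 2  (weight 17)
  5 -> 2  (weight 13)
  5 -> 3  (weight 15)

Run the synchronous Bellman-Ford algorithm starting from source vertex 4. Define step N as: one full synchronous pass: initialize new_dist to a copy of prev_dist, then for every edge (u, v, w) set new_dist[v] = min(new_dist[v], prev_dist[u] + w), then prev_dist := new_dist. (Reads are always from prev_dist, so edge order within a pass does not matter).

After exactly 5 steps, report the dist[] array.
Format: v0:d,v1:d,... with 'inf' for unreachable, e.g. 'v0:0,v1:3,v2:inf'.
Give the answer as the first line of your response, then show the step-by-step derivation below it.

v0:21,v1:inf,v2:17,v3:52,v4:0,v5:37

step 1: dist = v0:inf,v1:inf,v2:17,v3:inf,v4:0,v5:inf
step 2: dist = v0:21,v1:inf,v2:17,v3:inf,v4:0,v5:inf
step 3: dist = v0:21,v1:inf,v2:17,v3:inf,v4:0,v5:37
step 4: dist = v0:21,v1:inf,v2:17,v3:52,v4:0,v5:37
step 5: dist = v0:21,v1:inf,v2:17,v3:52,v4:0,v5:37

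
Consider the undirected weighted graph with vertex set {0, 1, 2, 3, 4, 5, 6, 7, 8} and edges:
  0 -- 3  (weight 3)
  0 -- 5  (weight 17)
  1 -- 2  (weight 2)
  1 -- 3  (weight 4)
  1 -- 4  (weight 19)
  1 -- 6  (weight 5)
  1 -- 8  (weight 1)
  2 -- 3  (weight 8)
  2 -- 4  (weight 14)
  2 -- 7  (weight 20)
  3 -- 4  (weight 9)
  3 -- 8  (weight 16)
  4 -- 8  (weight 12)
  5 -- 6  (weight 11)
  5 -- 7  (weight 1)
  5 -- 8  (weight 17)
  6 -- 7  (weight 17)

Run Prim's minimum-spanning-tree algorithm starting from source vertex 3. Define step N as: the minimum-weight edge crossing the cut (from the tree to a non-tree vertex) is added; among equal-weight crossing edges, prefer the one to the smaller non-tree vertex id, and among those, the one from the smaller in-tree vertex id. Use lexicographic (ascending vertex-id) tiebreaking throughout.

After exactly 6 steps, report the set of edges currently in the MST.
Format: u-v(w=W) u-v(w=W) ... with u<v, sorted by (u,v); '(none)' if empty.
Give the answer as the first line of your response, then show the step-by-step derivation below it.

0-3(w=3) 1-2(w=2) 1-3(w=4) 1-6(w=5) 1-8(w=1) 3-4(w=9)

step 1: add edge 0-3 (w=3); MST = {0-3(w=3)}
step 2: add edge 1-3 (w=4); MST = {0-3(w=3) 1-3(w=4)}
step 3: add edge 1-8 (w=1); MST = {0-3(w=3) 1-3(w=4) 1-8(w=1)}
step 4: add edge 1-2 (w=2); MST = {0-3(w=3) 1-2(w=2) 1-3(w=4) 1-8(w=1)}
step 5: add edge 1-6 (w=5); MST = {0-3(w=3) 1-2(w=2) 1-3(w=4) 1-6(w=5) 1-8(w=1)}
step 6: add edge 3-4 (w=9); MST = {0-3(w=3) 1-2(w=2) 1-3(w=4) 1-6(w=5) 1-8(w=1) 3-4(w=9)}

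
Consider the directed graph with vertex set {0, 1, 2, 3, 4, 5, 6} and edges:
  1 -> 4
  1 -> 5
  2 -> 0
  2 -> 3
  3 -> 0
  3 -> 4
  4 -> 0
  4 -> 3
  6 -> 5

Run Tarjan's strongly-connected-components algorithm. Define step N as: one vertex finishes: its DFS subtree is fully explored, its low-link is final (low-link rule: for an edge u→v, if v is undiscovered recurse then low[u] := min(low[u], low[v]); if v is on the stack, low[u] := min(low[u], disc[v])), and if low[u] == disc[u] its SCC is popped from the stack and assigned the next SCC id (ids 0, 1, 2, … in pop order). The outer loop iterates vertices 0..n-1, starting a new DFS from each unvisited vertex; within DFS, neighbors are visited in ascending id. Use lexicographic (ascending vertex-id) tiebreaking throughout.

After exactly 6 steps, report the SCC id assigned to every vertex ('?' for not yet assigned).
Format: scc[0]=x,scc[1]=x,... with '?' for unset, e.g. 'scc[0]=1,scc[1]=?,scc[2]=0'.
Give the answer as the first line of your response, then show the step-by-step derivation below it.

scc[0]=0,scc[1]=3,scc[2]=4,scc[3]=1,scc[4]=1,scc[5]=2,scc[6]=?

step 1: low=(low[0]=0,low[1]=?,low[2]=?,low[3]=?,low[4]=?,low[5]=?,low[6]=?); scc=(scc[0]=0,scc[1]=?,scc[2]=?,scc[3]=?,scc[4]=?,scc[5]=?,scc[6]=?)
step 2: low=(low[0]=0,low[1]=1,low[2]=?,low[3]=2,low[4]=2,low[5]=?,low[6]=?); scc=(scc[0]=0,scc[1]=?,scc[2]=?,scc[3]=?,scc[4]=?,scc[5]=?,scc[6]=?)
step 3: low=(low[0]=0,low[1]=1,low[2]=?,low[3]=2,low[4]=2,low[5]=?,low[6]=?); scc=(scc[0]=0,scc[1]=?,scc[2]=?,scc[3]=1,scc[4]=1,scc[5]=?,scc[6]=?)
step 4: low=(low[0]=0,low[1]=1,low[2]=?,low[3]=2,low[4]=2,low[5]=4,low[6]=?); scc=(scc[0]=0,scc[1]=?,scc[2]=?,scc[3]=1,scc[4]=1,scc[5]=2,scc[6]=?)
step 5: low=(low[0]=0,low[1]=1,low[2]=?,low[3]=2,low[4]=2,low[5]=4,low[6]=?); scc=(scc[0]=0,scc[1]=3,scc[2]=?,scc[3]=1,scc[4]=1,scc[5]=2,scc[6]=?)
step 6: low=(low[0]=0,low[1]=1,low[2]=5,low[3]=2,low[4]=2,low[5]=4,low[6]=?); scc=(scc[0]=0,scc[1]=3,scc[2]=4,scc[3]=1,scc[4]=1,scc[5]=2,scc[6]=?)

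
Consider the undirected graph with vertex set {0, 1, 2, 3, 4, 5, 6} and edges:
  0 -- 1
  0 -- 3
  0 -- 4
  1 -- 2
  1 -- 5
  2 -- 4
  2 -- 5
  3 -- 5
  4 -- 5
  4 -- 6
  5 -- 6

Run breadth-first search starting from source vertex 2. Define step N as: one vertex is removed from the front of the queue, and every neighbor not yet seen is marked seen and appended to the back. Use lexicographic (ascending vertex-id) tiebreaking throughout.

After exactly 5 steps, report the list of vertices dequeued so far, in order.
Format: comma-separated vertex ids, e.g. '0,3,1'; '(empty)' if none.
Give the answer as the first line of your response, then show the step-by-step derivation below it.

2,1,4,5,0

step 1: dequeue 2; queue=[1,4,5]; order=2
step 2: dequeue 1; queue=[4,5,0]; order=2,1
step 3: dequeue 4; queue=[5,0,6]; order=2,1,4
step 4: dequeue 5; queue=[0,6,3]; order=2,1,4,5
step 5: dequeue 0; queue=[6,3]; order=2,1,4,5,0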